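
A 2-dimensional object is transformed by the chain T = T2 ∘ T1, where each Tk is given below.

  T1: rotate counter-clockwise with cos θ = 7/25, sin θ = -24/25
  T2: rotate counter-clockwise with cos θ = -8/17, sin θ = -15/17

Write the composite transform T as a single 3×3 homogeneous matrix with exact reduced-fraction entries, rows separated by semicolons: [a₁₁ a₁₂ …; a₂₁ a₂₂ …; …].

T = [-416/425 -87/425 0; 87/425 -416/425 0; 0 0 1]

T1 = [7/25 24/25 0; -24/25 7/25 0; 0 0 1]
T2·T1 = [-416/425 -87/425 0; 87/425 -416/425 0; 0 0 1]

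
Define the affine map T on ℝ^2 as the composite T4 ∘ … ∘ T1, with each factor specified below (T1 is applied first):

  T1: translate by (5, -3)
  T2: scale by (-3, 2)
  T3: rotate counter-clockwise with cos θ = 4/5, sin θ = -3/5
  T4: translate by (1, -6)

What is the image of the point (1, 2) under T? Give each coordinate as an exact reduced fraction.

T(p) = (-73/5, 16/5)

T1 translate by (5, -3): (1, 2) → (6, -1)
T2 scale by (-3, 2): (6, -1) → (-18, -2)
T3 rotate counter-clockwise with cos θ = 4/5, sin θ = -3/5: (-18, -2) → (-78/5, 46/5)
T4 translate by (1, -6): (-78/5, 46/5) → (-73/5, 16/5)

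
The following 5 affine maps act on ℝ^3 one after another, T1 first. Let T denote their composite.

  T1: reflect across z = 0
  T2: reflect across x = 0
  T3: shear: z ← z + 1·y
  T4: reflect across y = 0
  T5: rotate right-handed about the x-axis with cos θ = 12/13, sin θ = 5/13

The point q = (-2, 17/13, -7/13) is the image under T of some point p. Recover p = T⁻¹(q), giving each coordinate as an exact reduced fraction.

p = (2, -1, 0)

T1 = [1 0 0 0; 0 1 0 0; 0 0 -1 0; 0 0 0 1]
T2·T1 = [-1 0 0 0; 0 1 0 0; 0 0 -1 0; 0 0 0 1]
T3·…·T1 = [-1 0 0 0; 0 1 0 0; 0 1 -1 0; 0 0 0 1]
T4·…·T1 = [-1 0 0 0; 0 -1 0 0; 0 1 -1 0; 0 0 0 1]
T5·…·T1 = [-1 0 0 0; 0 -17/13 5/13 0; 0 7/13 -12/13 0; 0 0 0 1]
det M = -1; M⁻¹ = [-1 0 0 0; 0 -12/13 -5/13 0; 0 -7/13 -17/13 0; 0 0 0 1]
M⁻¹ · (-2, 17/13, -7/13)ᵀ = (2, -1, 0)ᵀ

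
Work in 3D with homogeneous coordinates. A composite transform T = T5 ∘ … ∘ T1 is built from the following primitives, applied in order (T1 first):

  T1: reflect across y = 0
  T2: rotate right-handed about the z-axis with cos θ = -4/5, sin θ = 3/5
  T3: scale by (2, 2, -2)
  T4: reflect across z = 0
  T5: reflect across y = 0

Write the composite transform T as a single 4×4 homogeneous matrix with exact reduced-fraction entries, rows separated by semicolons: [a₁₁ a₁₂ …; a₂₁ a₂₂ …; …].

T = [-8/5 6/5 0 0; -6/5 -8/5 0 0; 0 0 2 0; 0 0 0 1]

T1 = [1 0 0 0; 0 -1 0 0; 0 0 1 0; 0 0 0 1]
T2·T1 = [-4/5 3/5 0 0; 3/5 4/5 0 0; 0 0 1 0; 0 0 0 1]
T3·…·T1 = [-8/5 6/5 0 0; 6/5 8/5 0 0; 0 0 -2 0; 0 0 0 1]
T4·…·T1 = [-8/5 6/5 0 0; 6/5 8/5 0 0; 0 0 2 0; 0 0 0 1]
T5·…·T1 = [-8/5 6/5 0 0; -6/5 -8/5 0 0; 0 0 2 0; 0 0 0 1]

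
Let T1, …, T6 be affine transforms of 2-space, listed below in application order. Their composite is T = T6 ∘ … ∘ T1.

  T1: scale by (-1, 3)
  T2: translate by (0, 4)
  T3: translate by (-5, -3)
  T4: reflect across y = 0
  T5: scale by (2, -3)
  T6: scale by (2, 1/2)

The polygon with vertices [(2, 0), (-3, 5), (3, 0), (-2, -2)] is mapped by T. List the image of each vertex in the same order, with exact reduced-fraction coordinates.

image vertices: (-28, 3/2), (-8, 24), (-32, 3/2), (-12, -15/2)

T1 scale by (-1, 3): (2, 0) → (-2, 0); (-3, 5) → (3, 15); (3, 0) → (-3, 0); (-2, -2) → (2, -6)
T2 translate by (0, 4): (-2, 0) → (-2, 4); (3, 15) → (3, 19); (-3, 0) → (-3, 4); (2, -6) → (2, -2)
T3 translate by (-5, -3): (-2, 4) → (-7, 1); (3, 19) → (-2, 16); (-3, 4) → (-8, 1); (2, -2) → (-3, -5)
T4 reflect across y = 0: (-7, 1) → (-7, -1); (-2, 16) → (-2, -16); (-8, 1) → (-8, -1); (-3, -5) → (-3, 5)
T5 scale by (2, -3): (-7, -1) → (-14, 3); (-2, -16) → (-4, 48); (-8, -1) → (-16, 3); (-3, 5) → (-6, -15)
T6 scale by (2, 1/2): (-14, 3) → (-28, 3/2); (-4, 48) → (-8, 24); (-16, 3) → (-32, 3/2); (-6, -15) → (-12, -15/2)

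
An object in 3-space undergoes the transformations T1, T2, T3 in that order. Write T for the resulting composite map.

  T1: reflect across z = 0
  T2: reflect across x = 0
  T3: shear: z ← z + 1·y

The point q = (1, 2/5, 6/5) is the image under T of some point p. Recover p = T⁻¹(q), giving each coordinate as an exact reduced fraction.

p = (-1, 2/5, -4/5)

T1 = [1 0 0 0; 0 1 0 0; 0 0 -1 0; 0 0 0 1]
T2·T1 = [-1 0 0 0; 0 1 0 0; 0 0 -1 0; 0 0 0 1]
T3·…·T1 = [-1 0 0 0; 0 1 0 0; 0 1 -1 0; 0 0 0 1]
det M = 1; M⁻¹ = [-1 0 0 0; 0 1 0 0; 0 1 -1 0; 0 0 0 1]
M⁻¹ · (1, 2/5, 6/5)ᵀ = (-1, 2/5, -4/5)ᵀ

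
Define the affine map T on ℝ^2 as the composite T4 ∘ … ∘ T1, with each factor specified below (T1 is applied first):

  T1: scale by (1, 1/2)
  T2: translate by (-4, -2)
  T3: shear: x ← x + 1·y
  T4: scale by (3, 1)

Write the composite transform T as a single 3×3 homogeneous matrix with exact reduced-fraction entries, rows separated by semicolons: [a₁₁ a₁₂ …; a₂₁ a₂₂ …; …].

T1 = [1 0 0; 0 1/2 0; 0 0 1]
T2·T1 = [1 0 -4; 0 1/2 -2; 0 0 1]
T3·…·T1 = [1 1/2 -6; 0 1/2 -2; 0 0 1]
T4·…·T1 = [3 3/2 -18; 0 1/2 -2; 0 0 1]

T = [3 3/2 -18; 0 1/2 -2; 0 0 1]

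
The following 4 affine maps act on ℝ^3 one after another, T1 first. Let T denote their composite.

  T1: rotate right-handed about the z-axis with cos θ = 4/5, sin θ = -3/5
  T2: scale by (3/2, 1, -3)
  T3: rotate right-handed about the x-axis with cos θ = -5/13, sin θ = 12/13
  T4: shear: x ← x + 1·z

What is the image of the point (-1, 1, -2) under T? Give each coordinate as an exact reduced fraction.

T(p) = (-171/130, -79/13, -66/65)

T1 rotate right-handed about the z-axis with cos θ = 4/5, sin θ = -3/5: (-1, 1, -2) → (-1/5, 7/5, -2)
T2 scale by (3/2, 1, -3): (-1/5, 7/5, -2) → (-3/10, 7/5, 6)
T3 rotate right-handed about the x-axis with cos θ = -5/13, sin θ = 12/13: (-3/10, 7/5, 6) → (-3/10, -79/13, -66/65)
T4 shear: x ← x + 1·z: (-3/10, -79/13, -66/65) → (-171/130, -79/13, -66/65)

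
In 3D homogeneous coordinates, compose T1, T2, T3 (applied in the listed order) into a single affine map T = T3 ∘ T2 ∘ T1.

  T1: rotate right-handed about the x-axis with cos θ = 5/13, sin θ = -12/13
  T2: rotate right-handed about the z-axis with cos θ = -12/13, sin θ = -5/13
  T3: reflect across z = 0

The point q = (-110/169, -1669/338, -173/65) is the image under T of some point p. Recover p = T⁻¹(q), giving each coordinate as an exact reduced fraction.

p = (5/2, -4/5, 5)

T1 = [1 0 0 0; 0 5/13 12/13 0; 0 -12/13 5/13 0; 0 0 0 1]
T2·T1 = [-12/13 25/169 60/169 0; -5/13 -60/169 -144/169 0; 0 -12/13 5/13 0; 0 0 0 1]
T3·…·T1 = [-12/13 25/169 60/169 0; -5/13 -60/169 -144/169 0; 0 12/13 -5/13 0; 0 0 0 1]
det M = -1; M⁻¹ = [-12/13 -5/13 0 0; 25/169 -60/169 12/13 0; 60/169 -144/169 -5/13 0; 0 0 0 1]
M⁻¹ · (-110/169, -1669/338, -173/65)ᵀ = (5/2, -4/5, 5)ᵀ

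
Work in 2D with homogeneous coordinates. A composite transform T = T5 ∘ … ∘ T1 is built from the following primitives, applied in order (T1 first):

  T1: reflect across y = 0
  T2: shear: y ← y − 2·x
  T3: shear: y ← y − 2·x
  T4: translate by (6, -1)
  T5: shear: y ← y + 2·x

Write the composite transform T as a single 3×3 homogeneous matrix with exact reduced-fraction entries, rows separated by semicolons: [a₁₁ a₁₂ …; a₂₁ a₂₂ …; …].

T = [1 0 6; -2 -1 11; 0 0 1]

T1 = [1 0 0; 0 -1 0; 0 0 1]
T2·T1 = [1 0 0; -2 -1 0; 0 0 1]
T3·…·T1 = [1 0 0; -4 -1 0; 0 0 1]
T4·…·T1 = [1 0 6; -4 -1 -1; 0 0 1]
T5·…·T1 = [1 0 6; -2 -1 11; 0 0 1]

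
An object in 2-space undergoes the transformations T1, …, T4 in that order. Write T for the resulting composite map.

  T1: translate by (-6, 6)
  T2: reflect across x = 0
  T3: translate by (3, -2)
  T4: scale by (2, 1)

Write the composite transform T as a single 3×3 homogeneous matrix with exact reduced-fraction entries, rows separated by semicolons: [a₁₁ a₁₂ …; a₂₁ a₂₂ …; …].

T = [-2 0 18; 0 1 4; 0 0 1]

T1 = [1 0 -6; 0 1 6; 0 0 1]
T2·T1 = [-1 0 6; 0 1 6; 0 0 1]
T3·…·T1 = [-1 0 9; 0 1 4; 0 0 1]
T4·…·T1 = [-2 0 18; 0 1 4; 0 0 1]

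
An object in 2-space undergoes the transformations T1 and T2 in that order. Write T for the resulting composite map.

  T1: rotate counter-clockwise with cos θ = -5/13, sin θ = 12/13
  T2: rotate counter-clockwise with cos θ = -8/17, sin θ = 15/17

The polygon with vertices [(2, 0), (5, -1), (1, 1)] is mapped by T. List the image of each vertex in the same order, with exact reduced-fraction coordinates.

image vertices: (-280/221, -342/221), (-67/17, -55/17), (31/221, -311/221)

T1 rotate counter-clockwise with cos θ = -5/13, sin θ = 12/13: (2, 0) → (-10/13, 24/13); (5, -1) → (-1, 5); (1, 1) → (-17/13, 7/13)
T2 rotate counter-clockwise with cos θ = -8/17, sin θ = 15/17: (-10/13, 24/13) → (-280/221, -342/221); (-1, 5) → (-67/17, -55/17); (-17/13, 7/13) → (31/221, -311/221)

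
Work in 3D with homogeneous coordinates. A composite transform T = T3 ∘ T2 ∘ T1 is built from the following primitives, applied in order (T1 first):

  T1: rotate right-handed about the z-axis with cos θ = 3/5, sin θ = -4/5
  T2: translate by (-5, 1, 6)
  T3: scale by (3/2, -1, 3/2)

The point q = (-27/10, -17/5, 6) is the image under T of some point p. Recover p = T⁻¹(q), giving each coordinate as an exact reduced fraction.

p = (0, 4, -2)

T1 = [3/5 4/5 0 0; -4/5 3/5 0 0; 0 0 1 0; 0 0 0 1]
T2·T1 = [3/5 4/5 0 -5; -4/5 3/5 0 1; 0 0 1 6; 0 0 0 1]
T3·…·T1 = [9/10 6/5 0 -15/2; 4/5 -3/5 0 -1; 0 0 3/2 9; 0 0 0 1]
det M = -9/4; M⁻¹ = [2/5 4/5 0 19/5; 8/15 -3/5 0 17/5; 0 0 2/3 -6; 0 0 0 1]
M⁻¹ · (-27/10, -17/5, 6)ᵀ = (0, 4, -2)ᵀ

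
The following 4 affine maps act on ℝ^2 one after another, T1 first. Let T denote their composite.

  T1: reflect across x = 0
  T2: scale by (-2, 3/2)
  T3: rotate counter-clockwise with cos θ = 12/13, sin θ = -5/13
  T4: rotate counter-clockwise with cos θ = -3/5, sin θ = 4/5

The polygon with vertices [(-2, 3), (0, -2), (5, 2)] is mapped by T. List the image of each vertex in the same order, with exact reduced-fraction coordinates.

image vertices: (-439/130, -324/65), (189/65, 48/65), (-349/65, 582/65)

T1 reflect across x = 0: (-2, 3) → (2, 3); (0, -2) → (0, -2); (5, 2) → (-5, 2)
T2 scale by (-2, 3/2): (2, 3) → (-4, 9/2); (0, -2) → (0, -3); (-5, 2) → (10, 3)
T3 rotate counter-clockwise with cos θ = 12/13, sin θ = -5/13: (-4, 9/2) → (-51/26, 74/13); (0, -3) → (-15/13, -36/13); (10, 3) → (135/13, -14/13)
T4 rotate counter-clockwise with cos θ = -3/5, sin θ = 4/5: (-51/26, 74/13) → (-439/130, -324/65); (-15/13, -36/13) → (189/65, 48/65); (135/13, -14/13) → (-349/65, 582/65)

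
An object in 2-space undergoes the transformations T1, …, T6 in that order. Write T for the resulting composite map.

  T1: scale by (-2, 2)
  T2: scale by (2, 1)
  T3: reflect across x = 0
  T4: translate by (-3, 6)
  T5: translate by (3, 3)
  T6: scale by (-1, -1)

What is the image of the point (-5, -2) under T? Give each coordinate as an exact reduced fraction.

T(p) = (20, -5)

T1 scale by (-2, 2): (-5, -2) → (10, -4)
T2 scale by (2, 1): (10, -4) → (20, -4)
T3 reflect across x = 0: (20, -4) → (-20, -4)
T4 translate by (-3, 6): (-20, -4) → (-23, 2)
T5 translate by (3, 3): (-23, 2) → (-20, 5)
T6 scale by (-1, -1): (-20, 5) → (20, -5)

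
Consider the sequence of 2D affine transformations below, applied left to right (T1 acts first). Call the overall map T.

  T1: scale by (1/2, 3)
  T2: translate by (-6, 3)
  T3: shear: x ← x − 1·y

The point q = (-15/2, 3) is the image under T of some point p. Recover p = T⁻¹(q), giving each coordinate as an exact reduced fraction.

T1 = [1/2 0 0; 0 3 0; 0 0 1]
T2·T1 = [1/2 0 -6; 0 3 3; 0 0 1]
T3·…·T1 = [1/2 -3 -9; 0 3 3; 0 0 1]
det M = 3/2; M⁻¹ = [2 2 12; 0 1/3 -1; 0 0 1]
M⁻¹ · (-15/2, 3)ᵀ = (3, 0)ᵀ

p = (3, 0)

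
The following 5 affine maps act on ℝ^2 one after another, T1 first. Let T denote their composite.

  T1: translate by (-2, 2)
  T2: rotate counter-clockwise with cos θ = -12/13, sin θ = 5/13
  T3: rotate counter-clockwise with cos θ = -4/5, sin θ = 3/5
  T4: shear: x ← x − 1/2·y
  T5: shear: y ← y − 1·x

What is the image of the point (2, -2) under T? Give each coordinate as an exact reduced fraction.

T(p) = (0, 0)

T1 translate by (-2, 2): (2, -2) → (0, 0)
T2 rotate counter-clockwise with cos θ = -12/13, sin θ = 5/13: (0, 0) → (0, 0)
T3 rotate counter-clockwise with cos θ = -4/5, sin θ = 3/5: (0, 0) → (0, 0)
T4 shear: x ← x − 1/2·y: (0, 0) → (0, 0)
T5 shear: y ← y − 1·x: (0, 0) → (0, 0)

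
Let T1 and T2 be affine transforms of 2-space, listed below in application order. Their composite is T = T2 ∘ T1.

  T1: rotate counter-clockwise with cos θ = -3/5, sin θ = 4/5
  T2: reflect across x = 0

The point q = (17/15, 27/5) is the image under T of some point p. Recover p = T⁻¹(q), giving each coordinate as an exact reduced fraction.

p = (5, -7/3)

T1 = [-3/5 -4/5 0; 4/5 -3/5 0; 0 0 1]
T2·T1 = [3/5 4/5 0; 4/5 -3/5 0; 0 0 1]
det M = -1; M⁻¹ = [3/5 4/5 0; 4/5 -3/5 0; 0 0 1]
M⁻¹ · (17/15, 27/5)ᵀ = (5, -7/3)ᵀ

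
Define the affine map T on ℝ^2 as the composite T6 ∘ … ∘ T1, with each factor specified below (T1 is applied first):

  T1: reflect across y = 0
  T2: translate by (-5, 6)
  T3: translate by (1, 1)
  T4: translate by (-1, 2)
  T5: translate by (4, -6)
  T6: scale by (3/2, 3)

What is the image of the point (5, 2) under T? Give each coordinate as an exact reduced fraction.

T(p) = (6, 3)

T1 reflect across y = 0: (5, 2) → (5, -2)
T2 translate by (-5, 6): (5, -2) → (0, 4)
T3 translate by (1, 1): (0, 4) → (1, 5)
T4 translate by (-1, 2): (1, 5) → (0, 7)
T5 translate by (4, -6): (0, 7) → (4, 1)
T6 scale by (3/2, 3): (4, 1) → (6, 3)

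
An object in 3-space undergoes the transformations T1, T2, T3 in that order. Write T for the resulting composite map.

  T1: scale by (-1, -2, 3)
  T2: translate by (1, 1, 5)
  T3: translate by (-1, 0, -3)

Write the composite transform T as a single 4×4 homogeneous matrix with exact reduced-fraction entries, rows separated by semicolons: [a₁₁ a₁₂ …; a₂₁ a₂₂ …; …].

T1 = [-1 0 0 0; 0 -2 0 0; 0 0 3 0; 0 0 0 1]
T2·T1 = [-1 0 0 1; 0 -2 0 1; 0 0 3 5; 0 0 0 1]
T3·…·T1 = [-1 0 0 0; 0 -2 0 1; 0 0 3 2; 0 0 0 1]

T = [-1 0 0 0; 0 -2 0 1; 0 0 3 2; 0 0 0 1]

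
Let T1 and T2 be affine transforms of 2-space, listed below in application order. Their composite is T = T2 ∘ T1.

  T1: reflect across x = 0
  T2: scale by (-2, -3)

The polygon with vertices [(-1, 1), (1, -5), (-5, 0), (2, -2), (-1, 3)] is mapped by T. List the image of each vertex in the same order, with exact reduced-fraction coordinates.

image vertices: (-2, -3), (2, 15), (-10, 0), (4, 6), (-2, -9)

T1 reflect across x = 0: (-1, 1) → (1, 1); (1, -5) → (-1, -5); (-5, 0) → (5, 0); (2, -2) → (-2, -2); (-1, 3) → (1, 3)
T2 scale by (-2, -3): (1, 1) → (-2, -3); (-1, -5) → (2, 15); (5, 0) → (-10, 0); (-2, -2) → (4, 6); (1, 3) → (-2, -9)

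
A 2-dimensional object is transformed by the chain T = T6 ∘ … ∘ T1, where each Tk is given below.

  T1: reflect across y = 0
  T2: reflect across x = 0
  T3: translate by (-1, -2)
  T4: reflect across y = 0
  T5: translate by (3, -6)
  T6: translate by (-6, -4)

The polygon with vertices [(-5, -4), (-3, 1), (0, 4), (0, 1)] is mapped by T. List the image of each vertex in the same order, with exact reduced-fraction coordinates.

T1 reflect across y = 0: (-5, -4) → (-5, 4); (-3, 1) → (-3, -1); (0, 4) → (0, -4); (0, 1) → (0, -1)
T2 reflect across x = 0: (-5, 4) → (5, 4); (-3, -1) → (3, -1); (0, -4) → (0, -4); (0, -1) → (0, -1)
T3 translate by (-1, -2): (5, 4) → (4, 2); (3, -1) → (2, -3); (0, -4) → (-1, -6); (0, -1) → (-1, -3)
T4 reflect across y = 0: (4, 2) → (4, -2); (2, -3) → (2, 3); (-1, -6) → (-1, 6); (-1, -3) → (-1, 3)
T5 translate by (3, -6): (4, -2) → (7, -8); (2, 3) → (5, -3); (-1, 6) → (2, 0); (-1, 3) → (2, -3)
T6 translate by (-6, -4): (7, -8) → (1, -12); (5, -3) → (-1, -7); (2, 0) → (-4, -4); (2, -3) → (-4, -7)

image vertices: (1, -12), (-1, -7), (-4, -4), (-4, -7)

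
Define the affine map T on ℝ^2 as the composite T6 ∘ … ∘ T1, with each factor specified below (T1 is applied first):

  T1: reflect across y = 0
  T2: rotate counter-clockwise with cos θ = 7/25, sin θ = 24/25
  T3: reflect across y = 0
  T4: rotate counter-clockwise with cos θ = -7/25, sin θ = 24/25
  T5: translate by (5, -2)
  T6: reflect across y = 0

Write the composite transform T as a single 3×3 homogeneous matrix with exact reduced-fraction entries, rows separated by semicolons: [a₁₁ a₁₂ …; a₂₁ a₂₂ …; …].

T1 = [1 0 0; 0 -1 0; 0 0 1]
T2·T1 = [7/25 24/25 0; 24/25 -7/25 0; 0 0 1]
T3·…·T1 = [7/25 24/25 0; -24/25 7/25 0; 0 0 1]
T4·…·T1 = [527/625 -336/625 0; 336/625 527/625 0; 0 0 1]
T5·…·T1 = [527/625 -336/625 5; 336/625 527/625 -2; 0 0 1]
T6·…·T1 = [527/625 -336/625 5; -336/625 -527/625 2; 0 0 1]

T = [527/625 -336/625 5; -336/625 -527/625 2; 0 0 1]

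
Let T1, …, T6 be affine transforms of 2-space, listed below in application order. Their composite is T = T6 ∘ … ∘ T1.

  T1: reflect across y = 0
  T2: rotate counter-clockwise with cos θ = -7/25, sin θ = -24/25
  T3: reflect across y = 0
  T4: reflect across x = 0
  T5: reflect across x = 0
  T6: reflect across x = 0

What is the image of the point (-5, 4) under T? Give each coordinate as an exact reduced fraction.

T1 reflect across y = 0: (-5, 4) → (-5, -4)
T2 rotate counter-clockwise with cos θ = -7/25, sin θ = -24/25: (-5, -4) → (-61/25, 148/25)
T3 reflect across y = 0: (-61/25, 148/25) → (-61/25, -148/25)
T4 reflect across x = 0: (-61/25, -148/25) → (61/25, -148/25)
T5 reflect across x = 0: (61/25, -148/25) → (-61/25, -148/25)
T6 reflect across x = 0: (-61/25, -148/25) → (61/25, -148/25)

T(p) = (61/25, -148/25)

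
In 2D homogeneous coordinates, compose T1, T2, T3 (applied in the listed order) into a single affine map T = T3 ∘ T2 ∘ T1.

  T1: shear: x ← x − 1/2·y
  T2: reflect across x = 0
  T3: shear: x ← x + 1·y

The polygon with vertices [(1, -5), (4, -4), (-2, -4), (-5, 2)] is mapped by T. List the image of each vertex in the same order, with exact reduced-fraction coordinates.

T1 shear: x ← x − 1/2·y: (1, -5) → (7/2, -5); (4, -4) → (6, -4); (-2, -4) → (0, -4); (-5, 2) → (-6, 2)
T2 reflect across x = 0: (7/2, -5) → (-7/2, -5); (6, -4) → (-6, -4); (0, -4) → (0, -4); (-6, 2) → (6, 2)
T3 shear: x ← x + 1·y: (-7/2, -5) → (-17/2, -5); (-6, -4) → (-10, -4); (0, -4) → (-4, -4); (6, 2) → (8, 2)

image vertices: (-17/2, -5), (-10, -4), (-4, -4), (8, 2)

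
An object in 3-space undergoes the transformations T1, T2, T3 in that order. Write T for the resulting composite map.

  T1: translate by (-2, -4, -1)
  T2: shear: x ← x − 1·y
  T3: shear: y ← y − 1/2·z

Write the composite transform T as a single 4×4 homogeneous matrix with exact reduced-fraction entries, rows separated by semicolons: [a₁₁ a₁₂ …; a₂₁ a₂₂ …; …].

T = [1 -1 0 2; 0 1 -1/2 -7/2; 0 0 1 -1; 0 0 0 1]

T1 = [1 0 0 -2; 0 1 0 -4; 0 0 1 -1; 0 0 0 1]
T2·T1 = [1 -1 0 2; 0 1 0 -4; 0 0 1 -1; 0 0 0 1]
T3·…·T1 = [1 -1 0 2; 0 1 -1/2 -7/2; 0 0 1 -1; 0 0 0 1]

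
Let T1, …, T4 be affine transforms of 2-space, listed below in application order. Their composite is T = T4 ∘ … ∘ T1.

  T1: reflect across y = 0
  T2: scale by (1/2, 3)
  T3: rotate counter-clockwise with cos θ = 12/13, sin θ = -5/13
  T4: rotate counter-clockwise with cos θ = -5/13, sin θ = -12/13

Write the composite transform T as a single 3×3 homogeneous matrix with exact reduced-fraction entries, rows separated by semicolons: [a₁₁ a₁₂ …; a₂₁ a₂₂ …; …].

T = [-60/169 -357/169 0; -119/338 360/169 0; 0 0 1]

T1 = [1 0 0; 0 -1 0; 0 0 1]
T2·T1 = [1/2 0 0; 0 -3 0; 0 0 1]
T3·…·T1 = [6/13 -15/13 0; -5/26 -36/13 0; 0 0 1]
T4·…·T1 = [-60/169 -357/169 0; -119/338 360/169 0; 0 0 1]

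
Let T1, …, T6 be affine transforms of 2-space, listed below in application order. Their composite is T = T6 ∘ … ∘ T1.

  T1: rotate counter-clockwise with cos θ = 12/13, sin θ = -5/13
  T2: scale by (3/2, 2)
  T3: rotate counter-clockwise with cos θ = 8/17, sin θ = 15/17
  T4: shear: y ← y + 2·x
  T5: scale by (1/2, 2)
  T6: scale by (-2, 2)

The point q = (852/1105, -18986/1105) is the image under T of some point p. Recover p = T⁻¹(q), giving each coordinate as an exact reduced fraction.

p = (-8/5, -1)

T1 = [12/13 5/13 0; -5/13 12/13 0; 0 0 1]
T2·T1 = [18/13 15/26 0; -10/13 24/13 0; 0 0 1]
T3·…·T1 = [294/221 -300/221 0; 190/221 609/442 0; 0 0 1]
T4·…·T1 = [294/221 -300/221 0; 778/221 -591/442 0; 0 0 1]
T5·…·T1 = [147/221 -150/221 0; 1556/221 -591/221 0; 0 0 1]
T6·…·T1 = [-294/221 300/221 0; 3112/221 -1182/221 0; 0 0 1]
det M = -12; M⁻¹ = [197/442 25/221 0; 778/663 49/442 0; 0 0 1]
M⁻¹ · (852/1105, -18986/1105)ᵀ = (-8/5, -1)ᵀ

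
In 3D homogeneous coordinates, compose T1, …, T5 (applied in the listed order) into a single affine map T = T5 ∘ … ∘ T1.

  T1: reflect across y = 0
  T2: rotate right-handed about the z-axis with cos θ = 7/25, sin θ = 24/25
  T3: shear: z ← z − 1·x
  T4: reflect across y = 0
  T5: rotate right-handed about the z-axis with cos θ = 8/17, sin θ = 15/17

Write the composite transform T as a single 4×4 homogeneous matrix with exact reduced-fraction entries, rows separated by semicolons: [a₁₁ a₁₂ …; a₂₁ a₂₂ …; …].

T1 = [1 0 0 0; 0 -1 0 0; 0 0 1 0; 0 0 0 1]
T2·T1 = [7/25 24/25 0 0; 24/25 -7/25 0 0; 0 0 1 0; 0 0 0 1]
T3·…·T1 = [7/25 24/25 0 0; 24/25 -7/25 0 0; -7/25 -24/25 1 0; 0 0 0 1]
T4·…·T1 = [7/25 24/25 0 0; -24/25 7/25 0 0; -7/25 -24/25 1 0; 0 0 0 1]
T5·…·T1 = [416/425 87/425 0 0; -87/425 416/425 0 0; -7/25 -24/25 1 0; 0 0 0 1]

T = [416/425 87/425 0 0; -87/425 416/425 0 0; -7/25 -24/25 1 0; 0 0 0 1]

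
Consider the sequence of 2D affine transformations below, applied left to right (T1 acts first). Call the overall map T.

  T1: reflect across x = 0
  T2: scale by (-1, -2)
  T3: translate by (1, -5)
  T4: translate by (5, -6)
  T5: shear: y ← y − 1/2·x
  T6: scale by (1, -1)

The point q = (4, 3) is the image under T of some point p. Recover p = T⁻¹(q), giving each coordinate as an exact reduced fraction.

T1 = [-1 0 0; 0 1 0; 0 0 1]
T2·T1 = [1 0 0; 0 -2 0; 0 0 1]
T3·…·T1 = [1 0 1; 0 -2 -5; 0 0 1]
T4·…·T1 = [1 0 6; 0 -2 -11; 0 0 1]
T5·…·T1 = [1 0 6; -1/2 -2 -14; 0 0 1]
T6·…·T1 = [1 0 6; 1/2 2 14; 0 0 1]
det M = 2; M⁻¹ = [1 0 -6; -1/4 1/2 -11/2; 0 0 1]
M⁻¹ · (4, 3)ᵀ = (-2, -5)ᵀ

p = (-2, -5)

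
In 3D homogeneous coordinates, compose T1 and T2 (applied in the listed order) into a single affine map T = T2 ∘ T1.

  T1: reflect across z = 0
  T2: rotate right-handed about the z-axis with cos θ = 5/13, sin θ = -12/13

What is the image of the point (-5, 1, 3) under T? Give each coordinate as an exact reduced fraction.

T1 reflect across z = 0: (-5, 1, 3) → (-5, 1, -3)
T2 rotate right-handed about the z-axis with cos θ = 5/13, sin θ = -12/13: (-5, 1, -3) → (-1, 5, -3)

T(p) = (-1, 5, -3)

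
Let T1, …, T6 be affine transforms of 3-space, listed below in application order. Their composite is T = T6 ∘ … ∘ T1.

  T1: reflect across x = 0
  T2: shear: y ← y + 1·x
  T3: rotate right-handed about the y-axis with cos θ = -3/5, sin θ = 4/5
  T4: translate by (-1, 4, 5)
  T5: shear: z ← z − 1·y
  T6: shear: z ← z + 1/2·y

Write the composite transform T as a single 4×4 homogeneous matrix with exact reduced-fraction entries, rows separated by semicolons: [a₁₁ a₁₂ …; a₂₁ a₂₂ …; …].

T1 = [-1 0 0 0; 0 1 0 0; 0 0 1 0; 0 0 0 1]
T2·T1 = [-1 0 0 0; -1 1 0 0; 0 0 1 0; 0 0 0 1]
T3·…·T1 = [3/5 0 4/5 0; -1 1 0 0; 4/5 0 -3/5 0; 0 0 0 1]
T4·…·T1 = [3/5 0 4/5 -1; -1 1 0 4; 4/5 0 -3/5 5; 0 0 0 1]
T5·…·T1 = [3/5 0 4/5 -1; -1 1 0 4; 9/5 -1 -3/5 1; 0 0 0 1]
T6·…·T1 = [3/5 0 4/5 -1; -1 1 0 4; 13/10 -1/2 -3/5 3; 0 0 0 1]

T = [3/5 0 4/5 -1; -1 1 0 4; 13/10 -1/2 -3/5 3; 0 0 0 1]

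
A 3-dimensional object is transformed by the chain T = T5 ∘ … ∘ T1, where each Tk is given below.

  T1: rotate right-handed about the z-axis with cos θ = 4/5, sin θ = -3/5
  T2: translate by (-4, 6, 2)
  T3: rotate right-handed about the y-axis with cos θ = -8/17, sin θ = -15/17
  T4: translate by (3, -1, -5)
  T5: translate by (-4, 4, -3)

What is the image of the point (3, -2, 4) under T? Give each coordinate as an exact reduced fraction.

T(p) = (-423/85, 28/5, -226/17)

T1 rotate right-handed about the z-axis with cos θ = 4/5, sin θ = -3/5: (3, -2, 4) → (6/5, -17/5, 4)
T2 translate by (-4, 6, 2): (6/5, -17/5, 4) → (-14/5, 13/5, 6)
T3 rotate right-handed about the y-axis with cos θ = -8/17, sin θ = -15/17: (-14/5, 13/5, 6) → (-338/85, 13/5, -90/17)
T4 translate by (3, -1, -5): (-338/85, 13/5, -90/17) → (-83/85, 8/5, -175/17)
T5 translate by (-4, 4, -3): (-83/85, 8/5, -175/17) → (-423/85, 28/5, -226/17)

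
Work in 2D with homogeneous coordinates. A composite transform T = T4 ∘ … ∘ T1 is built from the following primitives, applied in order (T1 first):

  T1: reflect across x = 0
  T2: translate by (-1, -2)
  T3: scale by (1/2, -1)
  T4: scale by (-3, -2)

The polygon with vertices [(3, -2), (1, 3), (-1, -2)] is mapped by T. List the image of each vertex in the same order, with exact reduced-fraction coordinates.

image vertices: (6, -8), (3, 2), (0, -8)

T1 reflect across x = 0: (3, -2) → (-3, -2); (1, 3) → (-1, 3); (-1, -2) → (1, -2)
T2 translate by (-1, -2): (-3, -2) → (-4, -4); (-1, 3) → (-2, 1); (1, -2) → (0, -4)
T3 scale by (1/2, -1): (-4, -4) → (-2, 4); (-2, 1) → (-1, -1); (0, -4) → (0, 4)
T4 scale by (-3, -2): (-2, 4) → (6, -8); (-1, -1) → (3, 2); (0, 4) → (0, -8)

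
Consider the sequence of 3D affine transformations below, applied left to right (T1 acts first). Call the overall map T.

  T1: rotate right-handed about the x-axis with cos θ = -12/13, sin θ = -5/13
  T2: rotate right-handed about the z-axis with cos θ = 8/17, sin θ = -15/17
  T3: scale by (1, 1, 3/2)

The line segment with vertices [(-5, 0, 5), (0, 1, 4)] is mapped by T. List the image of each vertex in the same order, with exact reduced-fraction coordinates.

image vertices: (-145/221, 1175/221, -90/13), (120/221, 64/221, -159/26)

T1 rotate right-handed about the x-axis with cos θ = -12/13, sin θ = -5/13: (-5, 0, 5) → (-5, 25/13, -60/13); (0, 1, 4) → (0, 8/13, -53/13)
T2 rotate right-handed about the z-axis with cos θ = 8/17, sin θ = -15/17: (-5, 25/13, -60/13) → (-145/221, 1175/221, -60/13); (0, 8/13, -53/13) → (120/221, 64/221, -53/13)
T3 scale by (1, 1, 3/2): (-145/221, 1175/221, -60/13) → (-145/221, 1175/221, -90/13); (120/221, 64/221, -53/13) → (120/221, 64/221, -159/26)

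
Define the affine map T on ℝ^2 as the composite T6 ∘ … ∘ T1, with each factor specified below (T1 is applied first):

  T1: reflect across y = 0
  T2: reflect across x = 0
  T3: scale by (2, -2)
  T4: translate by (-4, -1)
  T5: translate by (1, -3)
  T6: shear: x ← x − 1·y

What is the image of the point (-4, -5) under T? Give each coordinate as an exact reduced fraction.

T(p) = (19, -14)

T1 reflect across y = 0: (-4, -5) → (-4, 5)
T2 reflect across x = 0: (-4, 5) → (4, 5)
T3 scale by (2, -2): (4, 5) → (8, -10)
T4 translate by (-4, -1): (8, -10) → (4, -11)
T5 translate by (1, -3): (4, -11) → (5, -14)
T6 shear: x ← x − 1·y: (5, -14) → (19, -14)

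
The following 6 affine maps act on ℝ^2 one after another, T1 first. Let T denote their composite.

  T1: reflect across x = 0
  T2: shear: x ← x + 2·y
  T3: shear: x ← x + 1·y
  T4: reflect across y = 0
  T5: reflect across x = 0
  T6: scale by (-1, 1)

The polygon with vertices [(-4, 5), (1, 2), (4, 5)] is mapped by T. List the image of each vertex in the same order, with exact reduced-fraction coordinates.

image vertices: (19, -5), (5, -2), (11, -5)

T1 reflect across x = 0: (-4, 5) → (4, 5); (1, 2) → (-1, 2); (4, 5) → (-4, 5)
T2 shear: x ← x + 2·y: (4, 5) → (14, 5); (-1, 2) → (3, 2); (-4, 5) → (6, 5)
T3 shear: x ← x + 1·y: (14, 5) → (19, 5); (3, 2) → (5, 2); (6, 5) → (11, 5)
T4 reflect across y = 0: (19, 5) → (19, -5); (5, 2) → (5, -2); (11, 5) → (11, -5)
T5 reflect across x = 0: (19, -5) → (-19, -5); (5, -2) → (-5, -2); (11, -5) → (-11, -5)
T6 scale by (-1, 1): (-19, -5) → (19, -5); (-5, -2) → (5, -2); (-11, -5) → (11, -5)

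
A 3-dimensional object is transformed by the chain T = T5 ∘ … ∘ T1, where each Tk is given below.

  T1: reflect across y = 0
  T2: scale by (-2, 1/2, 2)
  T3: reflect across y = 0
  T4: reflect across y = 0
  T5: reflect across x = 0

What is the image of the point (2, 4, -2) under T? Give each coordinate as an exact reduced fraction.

T(p) = (4, -2, -4)

T1 reflect across y = 0: (2, 4, -2) → (2, -4, -2)
T2 scale by (-2, 1/2, 2): (2, -4, -2) → (-4, -2, -4)
T3 reflect across y = 0: (-4, -2, -4) → (-4, 2, -4)
T4 reflect across y = 0: (-4, 2, -4) → (-4, -2, -4)
T5 reflect across x = 0: (-4, -2, -4) → (4, -2, -4)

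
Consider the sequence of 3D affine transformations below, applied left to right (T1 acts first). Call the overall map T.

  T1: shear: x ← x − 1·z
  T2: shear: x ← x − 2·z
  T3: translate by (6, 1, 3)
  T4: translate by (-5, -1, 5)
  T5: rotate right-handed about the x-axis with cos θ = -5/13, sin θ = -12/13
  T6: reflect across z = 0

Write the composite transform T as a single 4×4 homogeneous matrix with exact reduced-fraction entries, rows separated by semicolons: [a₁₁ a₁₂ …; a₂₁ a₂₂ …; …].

T = [1 0 -3 1; 0 -5/13 12/13 96/13; 0 12/13 5/13 40/13; 0 0 0 1]

T1 = [1 0 -1 0; 0 1 0 0; 0 0 1 0; 0 0 0 1]
T2·T1 = [1 0 -3 0; 0 1 0 0; 0 0 1 0; 0 0 0 1]
T3·…·T1 = [1 0 -3 6; 0 1 0 1; 0 0 1 3; 0 0 0 1]
T4·…·T1 = [1 0 -3 1; 0 1 0 0; 0 0 1 8; 0 0 0 1]
T5·…·T1 = [1 0 -3 1; 0 -5/13 12/13 96/13; 0 -12/13 -5/13 -40/13; 0 0 0 1]
T6·…·T1 = [1 0 -3 1; 0 -5/13 12/13 96/13; 0 12/13 5/13 40/13; 0 0 0 1]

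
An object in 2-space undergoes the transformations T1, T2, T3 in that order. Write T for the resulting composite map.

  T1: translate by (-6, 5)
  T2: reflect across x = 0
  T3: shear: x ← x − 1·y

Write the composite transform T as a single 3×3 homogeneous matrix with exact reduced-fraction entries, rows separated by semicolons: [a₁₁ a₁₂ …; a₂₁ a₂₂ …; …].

T1 = [1 0 -6; 0 1 5; 0 0 1]
T2·T1 = [-1 0 6; 0 1 5; 0 0 1]
T3·…·T1 = [-1 -1 1; 0 1 5; 0 0 1]

T = [-1 -1 1; 0 1 5; 0 0 1]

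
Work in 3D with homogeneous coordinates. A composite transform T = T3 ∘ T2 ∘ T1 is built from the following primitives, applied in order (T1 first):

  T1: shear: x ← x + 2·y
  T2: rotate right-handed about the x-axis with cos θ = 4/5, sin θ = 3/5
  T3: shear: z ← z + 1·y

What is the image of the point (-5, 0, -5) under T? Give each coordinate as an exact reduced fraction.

T1 shear: x ← x + 2·y: (-5, 0, -5) → (-5, 0, -5)
T2 rotate right-handed about the x-axis with cos θ = 4/5, sin θ = 3/5: (-5, 0, -5) → (-5, 3, -4)
T3 shear: z ← z + 1·y: (-5, 3, -4) → (-5, 3, -1)

T(p) = (-5, 3, -1)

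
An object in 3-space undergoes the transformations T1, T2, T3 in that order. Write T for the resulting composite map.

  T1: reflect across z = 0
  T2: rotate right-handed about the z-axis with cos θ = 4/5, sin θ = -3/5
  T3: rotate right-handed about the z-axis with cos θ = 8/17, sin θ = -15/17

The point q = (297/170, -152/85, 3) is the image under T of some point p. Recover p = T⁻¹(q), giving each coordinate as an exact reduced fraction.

T1 = [1 0 0 0; 0 1 0 0; 0 0 -1 0; 0 0 0 1]
T2·T1 = [4/5 3/5 0 0; -3/5 4/5 0 0; 0 0 -1 0; 0 0 0 1]
T3·…·T1 = [-13/85 84/85 0 0; -84/85 -13/85 0 0; 0 0 -1 0; 0 0 0 1]
det M = -1; M⁻¹ = [-13/85 -84/85 0 0; 84/85 -13/85 0 0; 0 0 -1 0; 0 0 0 1]
M⁻¹ · (297/170, -152/85, 3)ᵀ = (3/2, 2, -3)ᵀ

p = (3/2, 2, -3)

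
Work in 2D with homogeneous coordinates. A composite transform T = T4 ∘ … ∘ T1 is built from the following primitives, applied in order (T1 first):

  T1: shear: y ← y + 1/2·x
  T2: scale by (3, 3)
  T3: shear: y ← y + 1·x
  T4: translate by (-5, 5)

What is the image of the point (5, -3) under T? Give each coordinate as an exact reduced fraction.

T(p) = (10, 37/2)

T1 shear: y ← y + 1/2·x: (5, -3) → (5, -1/2)
T2 scale by (3, 3): (5, -1/2) → (15, -3/2)
T3 shear: y ← y + 1·x: (15, -3/2) → (15, 27/2)
T4 translate by (-5, 5): (15, 27/2) → (10, 37/2)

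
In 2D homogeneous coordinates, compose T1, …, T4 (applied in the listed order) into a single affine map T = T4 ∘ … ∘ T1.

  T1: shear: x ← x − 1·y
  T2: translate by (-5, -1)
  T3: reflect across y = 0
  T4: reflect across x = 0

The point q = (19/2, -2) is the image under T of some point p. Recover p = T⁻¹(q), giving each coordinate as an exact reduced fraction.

T1 = [1 -1 0; 0 1 0; 0 0 1]
T2·T1 = [1 -1 -5; 0 1 -1; 0 0 1]
T3·…·T1 = [1 -1 -5; 0 -1 1; 0 0 1]
T4·…·T1 = [-1 1 5; 0 -1 1; 0 0 1]
det M = 1; M⁻¹ = [-1 -1 6; 0 -1 1; 0 0 1]
M⁻¹ · (19/2, -2)ᵀ = (-3/2, 3)ᵀ

p = (-3/2, 3)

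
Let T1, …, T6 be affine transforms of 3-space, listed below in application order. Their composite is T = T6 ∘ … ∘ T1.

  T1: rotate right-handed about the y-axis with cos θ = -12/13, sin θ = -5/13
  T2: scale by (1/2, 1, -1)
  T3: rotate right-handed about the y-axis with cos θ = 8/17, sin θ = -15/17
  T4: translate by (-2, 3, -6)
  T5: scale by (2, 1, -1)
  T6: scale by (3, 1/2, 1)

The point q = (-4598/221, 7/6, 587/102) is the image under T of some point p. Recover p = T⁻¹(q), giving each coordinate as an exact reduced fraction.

T1 = [-12/13 0 -5/13 0; 0 1 0 0; 5/13 0 -12/13 0; 0 0 0 1]
T2·T1 = [-6/13 0 -5/26 0; 0 1 0 0; -5/13 0 12/13 0; 0 0 0 1]
T3·…·T1 = [27/221 0 -200/221 0; 0 1 0 0; -10/17 0 9/34 0; 0 0 0 1]
T4·…·T1 = [27/221 0 -200/221 -2; 0 1 0 3; -10/17 0 9/34 -6; 0 0 0 1]
T5·…·T1 = [54/221 0 -400/221 -4; 0 1 0 3; 10/17 0 -9/34 6; 0 0 0 1]
T6·…·T1 = [162/221 0 -1200/221 -12; 0 1/2 0 3/2; 10/17 0 -9/34 6; 0 0 0 1]
det M = 3/2; M⁻¹ = [-3/34 0 400/221 -2634/221; 0 2 0 -3; -10/51 0 54/221 -844/221; 0 0 0 1]
M⁻¹ · (-4598/221, 7/6, 587/102)ᵀ = (1/3, -2/3, 5/3)ᵀ

p = (1/3, -2/3, 5/3)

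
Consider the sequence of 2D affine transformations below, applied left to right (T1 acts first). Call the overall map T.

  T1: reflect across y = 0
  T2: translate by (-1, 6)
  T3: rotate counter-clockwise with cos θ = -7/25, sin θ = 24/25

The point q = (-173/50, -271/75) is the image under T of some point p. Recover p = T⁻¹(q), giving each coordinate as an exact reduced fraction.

T1 = [1 0 0; 0 -1 0; 0 0 1]
T2·T1 = [1 0 -1; 0 -1 6; 0 0 1]
T3·…·T1 = [-7/25 24/25 -137/25; 24/25 7/25 -66/25; 0 0 1]
det M = -1; M⁻¹ = [-7/25 24/25 1; 24/25 7/25 6; 0 0 1]
M⁻¹ · (-173/50, -271/75)ᵀ = (-3/2, 5/3)ᵀ

p = (-3/2, 5/3)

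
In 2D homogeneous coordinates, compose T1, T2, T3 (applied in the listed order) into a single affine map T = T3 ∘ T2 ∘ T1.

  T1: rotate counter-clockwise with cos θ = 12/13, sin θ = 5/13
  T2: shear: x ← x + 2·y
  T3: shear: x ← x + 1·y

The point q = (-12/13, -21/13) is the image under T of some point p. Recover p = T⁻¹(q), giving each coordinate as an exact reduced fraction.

p = (3, -3)

T1 = [12/13 -5/13 0; 5/13 12/13 0; 0 0 1]
T2·T1 = [22/13 19/13 0; 5/13 12/13 0; 0 0 1]
T3·…·T1 = [27/13 31/13 0; 5/13 12/13 0; 0 0 1]
det M = 1; M⁻¹ = [12/13 -31/13 0; -5/13 27/13 0; 0 0 1]
M⁻¹ · (-12/13, -21/13)ᵀ = (3, -3)ᵀ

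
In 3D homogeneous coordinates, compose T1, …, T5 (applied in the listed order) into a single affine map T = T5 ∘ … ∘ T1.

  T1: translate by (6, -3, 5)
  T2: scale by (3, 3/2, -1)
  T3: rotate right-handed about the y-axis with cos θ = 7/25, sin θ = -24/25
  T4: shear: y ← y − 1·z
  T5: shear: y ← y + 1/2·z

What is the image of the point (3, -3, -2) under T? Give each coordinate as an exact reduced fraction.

T1 translate by (6, -3, 5): (3, -3, -2) → (9, -6, 3)
T2 scale by (3, 3/2, -1): (9, -6, 3) → (27, -9, -3)
T3 rotate right-handed about the y-axis with cos θ = 7/25, sin θ = -24/25: (27, -9, -3) → (261/25, -9, 627/25)
T4 shear: y ← y − 1·z: (261/25, -9, 627/25) → (261/25, -852/25, 627/25)
T5 shear: y ← y + 1/2·z: (261/25, -852/25, 627/25) → (261/25, -1077/50, 627/25)

T(p) = (261/25, -1077/50, 627/25)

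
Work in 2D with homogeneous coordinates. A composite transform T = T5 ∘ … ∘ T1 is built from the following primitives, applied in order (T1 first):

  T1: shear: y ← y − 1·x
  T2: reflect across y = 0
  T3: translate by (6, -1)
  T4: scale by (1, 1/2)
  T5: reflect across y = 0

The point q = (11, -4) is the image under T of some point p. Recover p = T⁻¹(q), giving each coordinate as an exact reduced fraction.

T1 = [1 0 0; -1 1 0; 0 0 1]
T2·T1 = [1 0 0; 1 -1 0; 0 0 1]
T3·…·T1 = [1 0 6; 1 -1 -1; 0 0 1]
T4·…·T1 = [1 0 6; 1/2 -1/2 -1/2; 0 0 1]
T5·…·T1 = [1 0 6; -1/2 1/2 1/2; 0 0 1]
det M = 1/2; M⁻¹ = [1 0 -6; 1 2 -7; 0 0 1]
M⁻¹ · (11, -4)ᵀ = (5, -4)ᵀ

p = (5, -4)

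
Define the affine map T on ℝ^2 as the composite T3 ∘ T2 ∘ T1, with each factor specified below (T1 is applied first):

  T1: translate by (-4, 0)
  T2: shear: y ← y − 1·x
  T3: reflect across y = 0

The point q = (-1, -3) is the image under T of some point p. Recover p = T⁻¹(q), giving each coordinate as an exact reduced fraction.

p = (3, 2)

T1 = [1 0 -4; 0 1 0; 0 0 1]
T2·T1 = [1 0 -4; -1 1 4; 0 0 1]
T3·…·T1 = [1 0 -4; 1 -1 -4; 0 0 1]
det M = -1; M⁻¹ = [1 0 4; 1 -1 0; 0 0 1]
M⁻¹ · (-1, -3)ᵀ = (3, 2)ᵀ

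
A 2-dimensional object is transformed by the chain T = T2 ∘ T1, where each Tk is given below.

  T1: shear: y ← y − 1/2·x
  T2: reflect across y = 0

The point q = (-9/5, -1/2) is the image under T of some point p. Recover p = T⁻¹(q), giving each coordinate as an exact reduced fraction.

T1 = [1 0 0; -1/2 1 0; 0 0 1]
T2·T1 = [1 0 0; 1/2 -1 0; 0 0 1]
det M = -1; M⁻¹ = [1 0 0; 1/2 -1 0; 0 0 1]
M⁻¹ · (-9/5, -1/2)ᵀ = (-9/5, -2/5)ᵀ

p = (-9/5, -2/5)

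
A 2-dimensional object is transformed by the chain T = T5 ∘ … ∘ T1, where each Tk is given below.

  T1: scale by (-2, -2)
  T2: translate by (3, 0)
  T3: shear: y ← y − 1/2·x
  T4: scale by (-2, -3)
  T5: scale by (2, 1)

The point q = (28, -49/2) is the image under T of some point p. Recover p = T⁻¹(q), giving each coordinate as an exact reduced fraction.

p = (5, -7/3)

T1 = [-2 0 0; 0 -2 0; 0 0 1]
T2·T1 = [-2 0 3; 0 -2 0; 0 0 1]
T3·…·T1 = [-2 0 3; 1 -2 -3/2; 0 0 1]
T4·…·T1 = [4 0 -6; -3 6 9/2; 0 0 1]
T5·…·T1 = [8 0 -12; -3 6 9/2; 0 0 1]
det M = 48; M⁻¹ = [1/8 0 3/2; 1/16 1/6 0; 0 0 1]
M⁻¹ · (28, -49/2)ᵀ = (5, -7/3)ᵀ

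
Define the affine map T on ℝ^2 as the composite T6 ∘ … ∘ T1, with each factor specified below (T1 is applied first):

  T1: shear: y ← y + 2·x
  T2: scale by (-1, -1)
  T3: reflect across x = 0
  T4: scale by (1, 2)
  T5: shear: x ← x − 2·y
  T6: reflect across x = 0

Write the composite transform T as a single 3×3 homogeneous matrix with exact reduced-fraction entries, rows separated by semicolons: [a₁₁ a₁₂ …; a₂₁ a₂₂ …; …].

T1 = [1 0 0; 2 1 0; 0 0 1]
T2·T1 = [-1 0 0; -2 -1 0; 0 0 1]
T3·…·T1 = [1 0 0; -2 -1 0; 0 0 1]
T4·…·T1 = [1 0 0; -4 -2 0; 0 0 1]
T5·…·T1 = [9 4 0; -4 -2 0; 0 0 1]
T6·…·T1 = [-9 -4 0; -4 -2 0; 0 0 1]

T = [-9 -4 0; -4 -2 0; 0 0 1]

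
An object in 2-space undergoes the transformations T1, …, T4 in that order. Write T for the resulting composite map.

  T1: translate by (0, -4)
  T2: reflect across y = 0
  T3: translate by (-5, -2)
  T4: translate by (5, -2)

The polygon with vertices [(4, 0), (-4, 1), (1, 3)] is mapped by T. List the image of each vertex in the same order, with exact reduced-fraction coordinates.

T1 translate by (0, -4): (4, 0) → (4, -4); (-4, 1) → (-4, -3); (1, 3) → (1, -1)
T2 reflect across y = 0: (4, -4) → (4, 4); (-4, -3) → (-4, 3); (1, -1) → (1, 1)
T3 translate by (-5, -2): (4, 4) → (-1, 2); (-4, 3) → (-9, 1); (1, 1) → (-4, -1)
T4 translate by (5, -2): (-1, 2) → (4, 0); (-9, 1) → (-4, -1); (-4, -1) → (1, -3)

image vertices: (4, 0), (-4, -1), (1, -3)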